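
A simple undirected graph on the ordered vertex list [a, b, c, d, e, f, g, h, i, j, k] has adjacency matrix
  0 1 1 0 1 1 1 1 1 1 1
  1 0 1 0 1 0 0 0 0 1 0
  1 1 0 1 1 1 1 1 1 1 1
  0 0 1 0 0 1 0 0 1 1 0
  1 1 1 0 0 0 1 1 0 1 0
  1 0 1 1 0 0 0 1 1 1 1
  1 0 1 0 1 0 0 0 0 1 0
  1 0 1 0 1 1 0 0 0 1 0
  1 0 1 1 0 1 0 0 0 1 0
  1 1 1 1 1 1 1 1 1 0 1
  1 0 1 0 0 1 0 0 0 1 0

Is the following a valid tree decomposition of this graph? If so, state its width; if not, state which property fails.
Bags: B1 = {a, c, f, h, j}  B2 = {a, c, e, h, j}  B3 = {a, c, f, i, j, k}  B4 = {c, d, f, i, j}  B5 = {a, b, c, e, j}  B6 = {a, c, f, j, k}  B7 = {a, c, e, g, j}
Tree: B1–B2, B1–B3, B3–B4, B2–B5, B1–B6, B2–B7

No — bags containing vertex k are not connected in the tree.

A tree decomposition must satisfy three properties: every vertex lies in some bag; for every edge, both endpoints lie together in some bag; and for every vertex, the bags containing it form a connected subtree. Here bags containing vertex k are not connected in the tree, so the decomposition is invalid.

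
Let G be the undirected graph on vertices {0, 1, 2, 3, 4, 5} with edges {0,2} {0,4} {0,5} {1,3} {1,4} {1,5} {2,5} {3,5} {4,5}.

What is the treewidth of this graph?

2

A width-2 tree decomposition is:
Bags: B1 = {1, 4, 5}  B2 = {0, 4, 5}  B3 = {1, 3, 5}  B4 = {0, 2, 5}
Tree: B1–B2, B1–B3, B2–B4
Each bag holds 3 vertices, so the decomposition has width 2, which upper-bounds the treewidth. On the other hand G contains the 3-clique {0, 2, 5}. A clique must lie in a single bag of any decomposition, so no decomposition can have width below 2. Therefore the treewidth is 2.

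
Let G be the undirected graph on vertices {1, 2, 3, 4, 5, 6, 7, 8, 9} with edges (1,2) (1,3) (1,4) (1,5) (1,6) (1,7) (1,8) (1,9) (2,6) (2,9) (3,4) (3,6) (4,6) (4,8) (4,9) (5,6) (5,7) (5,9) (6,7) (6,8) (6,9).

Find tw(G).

A width-3 tree decomposition is:
Bags: B1 = {1, 4, 6, 9}  B2 = {1, 5, 6, 9}  B3 = {1, 3, 4, 6}  B4 = {1, 2, 6, 9}  B5 = {1, 4, 6, 8}  B6 = {1, 5, 6, 7}
Tree: B1–B2, B1–B3, B2–B4, B3–B5, B2–B6
The largest bag has 4 vertices, giving width 3; this decomposition certifies tw(G) ≤ 3. For the lower bound, the 4 vertices {1, 2, 6, 9} are pairwise adjacent, and any tree decomposition puts a clique entirely inside one bag — forcing width ≥ 3. Hence tw(G) = 3 exactly.

3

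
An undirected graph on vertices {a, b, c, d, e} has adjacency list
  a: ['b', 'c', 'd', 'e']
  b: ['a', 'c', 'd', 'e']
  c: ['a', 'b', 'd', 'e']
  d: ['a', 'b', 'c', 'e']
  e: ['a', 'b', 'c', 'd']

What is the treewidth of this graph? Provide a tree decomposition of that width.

Treewidth 4.
One such decomposition:
Bags: B1 = {a, b, c, d, e}
Tree: (single bag)

A single bag containing all 5 vertices is trivially a valid decomposition of width 4. For the lower bound, the 5 vertices {a, b, c, d, e} are pairwise adjacent, and any tree decomposition puts a clique entirely inside one bag — forcing width ≥ 4. Combining the bounds, tw(G) = 4.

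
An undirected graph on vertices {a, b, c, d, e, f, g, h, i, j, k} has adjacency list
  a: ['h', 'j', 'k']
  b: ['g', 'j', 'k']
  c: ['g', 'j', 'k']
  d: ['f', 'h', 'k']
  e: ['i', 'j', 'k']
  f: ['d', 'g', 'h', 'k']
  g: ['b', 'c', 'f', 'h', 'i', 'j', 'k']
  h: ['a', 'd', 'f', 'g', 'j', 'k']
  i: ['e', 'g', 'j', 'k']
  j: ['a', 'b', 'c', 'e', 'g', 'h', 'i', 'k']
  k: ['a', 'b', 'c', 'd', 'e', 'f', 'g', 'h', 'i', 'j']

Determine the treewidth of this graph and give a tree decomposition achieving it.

Treewidth 3.
One such decomposition:
Bags: B1 = {c, g, j, k}  B2 = {g, h, j, k}  B3 = {f, g, h, k}  B4 = {g, i, j, k}  B5 = {b, g, j, k}  B6 = {d, f, h, k}  B7 = {e, i, j, k}  B8 = {a, h, j, k}
Tree: B1–B2, B2–B3, B1–B4, B2–B5, B3–B6, B4–B7, B2–B8

Every bag has size at most 4, so the width is 4 − 1 = 3 and tw(G) ≤ 3. Conversely, {d, f, h, k} is a clique of size 4, and the vertices of any clique must share a bag in every tree decomposition; so some bag has ≥ 4 vertices and tw(G) ≥ 3. Combining the bounds, tw(G) = 3.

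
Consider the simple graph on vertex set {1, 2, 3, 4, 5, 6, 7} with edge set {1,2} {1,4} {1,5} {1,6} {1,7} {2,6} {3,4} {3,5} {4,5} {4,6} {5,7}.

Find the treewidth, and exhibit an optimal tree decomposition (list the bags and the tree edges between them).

The largest bag has 3 vertices, giving width 2; this decomposition certifies tw(G) ≤ 2. Conversely, {1, 2, 6} is a clique of size 3, and the vertices of any clique must share a bag in every tree decomposition; so some bag has ≥ 3 vertices and tw(G) ≥ 2. The upper and lower bounds meet at 2, so that is the treewidth.

Treewidth 2.
One such decomposition:
Bags: B1 = {1, 4, 5}  B2 = {3, 4, 5}  B3 = {1, 5, 7}  B4 = {1, 4, 6}  B5 = {1, 2, 6}
Tree: B1–B2, B1–B3, B1–B4, B4–B5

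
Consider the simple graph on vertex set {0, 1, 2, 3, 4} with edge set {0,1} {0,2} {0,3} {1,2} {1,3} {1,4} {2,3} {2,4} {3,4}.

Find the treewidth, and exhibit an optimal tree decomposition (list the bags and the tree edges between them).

Treewidth 3.
Bags: B1 = {1, 2, 3, 4}  B2 = {0, 1, 2, 3}
Tree: B1–B2

Each bag holds 4 vertices, so the decomposition has width 3, which upper-bounds the treewidth. Conversely, {0, 1, 2, 3} is a clique of size 4, and the vertices of any clique must share a bag in every tree decomposition; so some bag has ≥ 4 vertices and tw(G) ≥ 3. Hence tw(G) = 3 exactly.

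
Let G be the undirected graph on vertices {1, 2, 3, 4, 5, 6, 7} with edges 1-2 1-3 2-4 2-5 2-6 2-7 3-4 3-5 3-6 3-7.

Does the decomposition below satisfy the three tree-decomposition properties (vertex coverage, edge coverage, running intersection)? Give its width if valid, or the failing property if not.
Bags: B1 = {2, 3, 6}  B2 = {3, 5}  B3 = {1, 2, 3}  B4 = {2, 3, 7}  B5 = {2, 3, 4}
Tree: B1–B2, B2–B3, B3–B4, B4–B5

No — edge (2,5) lies in no bag.

A tree decomposition must satisfy three properties: every vertex lies in some bag; for every edge, both endpoints lie together in some bag; and for every vertex, the bags containing it form a connected subtree. Here edge (2,5) lies in no bag, so the decomposition is invalid.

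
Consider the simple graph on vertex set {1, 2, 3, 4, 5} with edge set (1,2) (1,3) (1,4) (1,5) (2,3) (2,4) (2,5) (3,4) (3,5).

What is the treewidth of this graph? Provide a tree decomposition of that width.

Each bag holds 4 vertices, so the decomposition has width 3, which upper-bounds the treewidth. For the lower bound, the 4 vertices {1, 2, 3, 4} are pairwise adjacent, and any tree decomposition puts a clique entirely inside one bag — forcing width ≥ 3. The upper and lower bounds meet at 3, so that is the treewidth.

Treewidth 3.
Bags: B1 = {1, 2, 3, 5}  B2 = {1, 2, 3, 4}
Tree: B1–B2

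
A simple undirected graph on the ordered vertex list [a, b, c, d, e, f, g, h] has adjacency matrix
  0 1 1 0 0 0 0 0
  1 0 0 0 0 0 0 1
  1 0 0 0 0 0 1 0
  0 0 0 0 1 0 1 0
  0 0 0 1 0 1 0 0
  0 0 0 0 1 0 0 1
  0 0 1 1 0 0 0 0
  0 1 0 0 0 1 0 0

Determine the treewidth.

A width-2 tree decomposition is:
Bags: B1 = {a, b, c}  B2 = {b, c, g}  B3 = {b, d, g}  B4 = {b, d, e}  B5 = {b, e, f}  B6 = {b, f, h}
Tree: B1–B2, B2–B3, B3–B4, B4–B5, B5–B6
The largest bag has 3 vertices, giving width 2; this decomposition certifies tw(G) ≤ 2. Since b–a–c–g–d–e–f–h–b is a cycle in G, G is not acyclic. Forests are exactly the graphs of treewidth ≤ 1, so tw(G) ≥ 2. Therefore the treewidth is 2.

2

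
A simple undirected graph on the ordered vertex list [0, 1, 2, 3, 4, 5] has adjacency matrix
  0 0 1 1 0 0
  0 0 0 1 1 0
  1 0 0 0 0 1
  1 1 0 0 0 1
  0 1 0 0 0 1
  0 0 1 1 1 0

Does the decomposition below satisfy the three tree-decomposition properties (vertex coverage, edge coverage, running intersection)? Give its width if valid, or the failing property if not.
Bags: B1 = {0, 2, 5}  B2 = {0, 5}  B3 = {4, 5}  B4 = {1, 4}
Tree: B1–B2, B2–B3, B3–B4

A tree decomposition must satisfy three properties: every vertex lies in some bag; for every edge, both endpoints lie together in some bag; and for every vertex, the bags containing it form a connected subtree. Here vertex 3 appears in no bag, so the decomposition is invalid.

No — vertex 3 appears in no bag.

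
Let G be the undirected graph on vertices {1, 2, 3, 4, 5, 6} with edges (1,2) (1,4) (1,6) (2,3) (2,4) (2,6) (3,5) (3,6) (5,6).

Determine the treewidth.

2

A width-2 tree decomposition is:
Bags: B1 = {1, 2, 6}  B2 = {2, 3, 6}  B3 = {1, 2, 4}  B4 = {3, 5, 6}
Tree: B1–B2, B1–B3, B2–B4
Each bag holds 3 vertices, so the decomposition has width 2, which upper-bounds the treewidth. Conversely, {1, 2, 4} is a clique of size 3, and the vertices of any clique must share a bag in every tree decomposition; so some bag has ≥ 3 vertices and tw(G) ≥ 2. Therefore the treewidth is 2.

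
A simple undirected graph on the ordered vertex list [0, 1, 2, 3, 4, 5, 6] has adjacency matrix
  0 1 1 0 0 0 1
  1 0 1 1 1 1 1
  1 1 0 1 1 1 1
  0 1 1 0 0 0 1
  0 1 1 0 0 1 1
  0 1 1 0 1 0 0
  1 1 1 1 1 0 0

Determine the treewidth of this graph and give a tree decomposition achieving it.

Every bag has size at most 4, so the width is 4 − 1 = 3 and tw(G) ≤ 3. Conversely, {1, 2, 4, 5} is a clique of size 4, and the vertices of any clique must share a bag in every tree decomposition; so some bag has ≥ 4 vertices and tw(G) ≥ 3. The upper and lower bounds meet at 3, so that is the treewidth.

Treewidth 3.
One optimal decomposition is:
Bags: B1 = {0, 1, 2, 6}  B2 = {1, 2, 3, 6}  B3 = {1, 2, 4, 6}  B4 = {1, 2, 4, 5}
Tree: B1–B2, B1–B3, B3–B4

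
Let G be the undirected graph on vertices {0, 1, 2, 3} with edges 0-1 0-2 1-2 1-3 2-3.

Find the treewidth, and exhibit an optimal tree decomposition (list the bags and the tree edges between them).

Treewidth 2.
One optimal decomposition is:
Bags: B1 = {0, 1, 2}  B2 = {1, 2, 3}
Tree: B1–B2

The largest bag has 3 vertices, giving width 2; this decomposition certifies tw(G) ≤ 2. Conversely, {0, 1, 2} is a clique of size 3, and the vertices of any clique must share a bag in every tree decomposition; so some bag has ≥ 3 vertices and tw(G) ≥ 2. Hence tw(G) = 2 exactly.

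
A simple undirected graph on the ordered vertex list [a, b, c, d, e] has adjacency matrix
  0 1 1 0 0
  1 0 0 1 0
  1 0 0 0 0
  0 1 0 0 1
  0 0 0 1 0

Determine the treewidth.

A width-1 tree decomposition is:
Bags: B1 = {a, c}  B2 = {a, b}  B3 = {b, d}  B4 = {d, e}
Tree: B1–B2, B2–B3, B3–B4
Every bag has size at most 2, so the width is 2 − 1 = 1 and tw(G) ≤ 1. G has an edge, so its treewidth is at least 1. Combining the bounds, tw(G) = 1.

1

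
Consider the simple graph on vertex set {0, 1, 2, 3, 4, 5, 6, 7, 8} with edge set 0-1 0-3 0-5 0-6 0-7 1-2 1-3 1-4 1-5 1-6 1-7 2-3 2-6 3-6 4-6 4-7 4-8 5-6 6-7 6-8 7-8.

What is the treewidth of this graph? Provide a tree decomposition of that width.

Treewidth 3.
One optimal decomposition is:
Bags: B1 = {4, 6, 7, 8}  B2 = {1, 4, 6, 7}  B3 = {0, 1, 6, 7}  B4 = {0, 1, 5, 6}  B5 = {0, 1, 3, 6}  B6 = {1, 2, 3, 6}
Tree: B1–B2, B2–B3, B3–B4, B3–B5, B5–B6

Each bag holds 4 vertices, so the decomposition has width 3, which upper-bounds the treewidth. Conversely, {4, 6, 7, 8} is a clique of size 4, and the vertices of any clique must share a bag in every tree decomposition; so some bag has ≥ 4 vertices and tw(G) ≥ 3. Therefore the treewidth is 3.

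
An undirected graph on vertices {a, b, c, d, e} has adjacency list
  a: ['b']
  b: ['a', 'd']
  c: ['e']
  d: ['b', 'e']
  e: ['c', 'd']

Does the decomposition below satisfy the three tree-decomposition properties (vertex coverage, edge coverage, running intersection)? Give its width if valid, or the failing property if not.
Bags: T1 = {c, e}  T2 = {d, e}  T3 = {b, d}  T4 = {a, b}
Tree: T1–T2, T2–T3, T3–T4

Yes; width 1.

Every vertex of G appears in some bag (union = {a, b, c, d, e}); every edge is covered by a bag; and for each vertex v the set of bags containing v is connected in the bag tree. The decomposition is therefore valid. The largest bag has 2 vertices, so the width is 1.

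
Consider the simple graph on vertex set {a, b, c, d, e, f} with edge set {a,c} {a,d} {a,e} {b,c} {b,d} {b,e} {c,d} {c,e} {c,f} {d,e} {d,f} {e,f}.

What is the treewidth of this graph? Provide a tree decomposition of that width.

Treewidth 3.
One such decomposition:
Bags: B1 = {a, c, d, e}  B2 = {c, d, e, f}  B3 = {b, c, d, e}
Tree: B1–B2, B2–B3

Every bag has size at most 4, so the width is 4 − 1 = 3 and tw(G) ≤ 3. On the other hand G contains the 4-clique {a, c, d, e}. A clique must lie in a single bag of any decomposition, so no decomposition can have width below 3. The upper and lower bounds meet at 3, so that is the treewidth.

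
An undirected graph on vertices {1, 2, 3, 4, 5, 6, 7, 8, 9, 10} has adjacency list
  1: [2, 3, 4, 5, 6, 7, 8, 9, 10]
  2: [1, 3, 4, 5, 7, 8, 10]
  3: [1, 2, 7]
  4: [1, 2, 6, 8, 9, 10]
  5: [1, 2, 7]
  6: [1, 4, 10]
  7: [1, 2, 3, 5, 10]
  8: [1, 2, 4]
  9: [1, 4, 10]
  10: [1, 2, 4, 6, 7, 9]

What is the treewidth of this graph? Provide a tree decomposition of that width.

Treewidth 3.
One optimal decomposition is:
Bags: B1 = {1, 2, 4, 8}  B2 = {1, 2, 4, 10}  B3 = {1, 2, 7, 10}  B4 = {1, 4, 6, 10}  B5 = {1, 2, 3, 7}  B6 = {1, 2, 5, 7}  B7 = {1, 4, 9, 10}
Tree: B1–B2, B2–B3, B2–B4, B3–B5, B3–B6, B2–B7

Every bag has size at most 4, so the width is 4 − 1 = 3 and tw(G) ≤ 3. For the lower bound, the 4 vertices {1, 4, 9, 10} are pairwise adjacent, and any tree decomposition puts a clique entirely inside one bag — forcing width ≥ 3. The upper and lower bounds meet at 3, so that is the treewidth.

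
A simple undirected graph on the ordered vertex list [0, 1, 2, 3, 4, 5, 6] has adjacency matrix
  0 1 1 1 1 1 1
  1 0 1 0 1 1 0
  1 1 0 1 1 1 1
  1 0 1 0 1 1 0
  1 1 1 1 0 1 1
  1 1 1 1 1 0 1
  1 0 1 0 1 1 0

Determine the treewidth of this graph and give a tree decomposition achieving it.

Each bag holds 5 vertices, so the decomposition has width 4, which upper-bounds the treewidth. For the lower bound, the 5 vertices {0, 1, 2, 4, 5} are pairwise adjacent, and any tree decomposition puts a clique entirely inside one bag — forcing width ≥ 4. The upper and lower bounds meet at 4, so that is the treewidth.

Treewidth 4.
One optimal decomposition is:
Bags: B1 = {0, 1, 2, 4, 5}  B2 = {0, 2, 3, 4, 5}  B3 = {0, 2, 4, 5, 6}
Tree: B1–B2, B1–B3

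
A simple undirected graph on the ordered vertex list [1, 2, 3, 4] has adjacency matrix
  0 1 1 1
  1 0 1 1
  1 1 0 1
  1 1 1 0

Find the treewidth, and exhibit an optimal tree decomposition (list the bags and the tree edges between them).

Treewidth 3.
One such decomposition:
Bags: B1 = {1, 2, 3, 4}
Tree: (single bag)

With just one bag of size 4, the width is 4 − 1 = 3, so tw(G) ≤ 3. For the lower bound, the 4 vertices {1, 2, 3, 4} are pairwise adjacent, and any tree decomposition puts a clique entirely inside one bag — forcing width ≥ 3. Hence tw(G) = 3 exactly.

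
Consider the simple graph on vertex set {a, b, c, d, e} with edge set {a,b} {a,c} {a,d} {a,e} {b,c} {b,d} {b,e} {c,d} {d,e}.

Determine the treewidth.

3

A width-3 tree decomposition is:
Bags: B1 = {a, b, d, e}  B2 = {a, b, c, d}
Tree: B1–B2
Every bag has size at most 4, so the width is 4 − 1 = 3 and tw(G) ≤ 3. For the lower bound, the 4 vertices {a, b, d, e} are pairwise adjacent, and any tree decomposition puts a clique entirely inside one bag — forcing width ≥ 3. Therefore the treewidth is 3.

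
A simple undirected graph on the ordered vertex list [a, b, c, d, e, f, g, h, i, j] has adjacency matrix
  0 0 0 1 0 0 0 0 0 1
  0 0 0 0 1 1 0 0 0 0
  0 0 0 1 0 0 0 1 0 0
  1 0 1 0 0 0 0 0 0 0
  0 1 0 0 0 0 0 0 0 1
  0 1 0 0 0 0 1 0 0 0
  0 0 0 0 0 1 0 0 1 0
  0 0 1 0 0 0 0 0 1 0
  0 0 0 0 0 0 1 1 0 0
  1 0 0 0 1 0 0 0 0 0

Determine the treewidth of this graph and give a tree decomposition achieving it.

Treewidth 2.
One optimal decomposition is:
Bags: B1 = {a, e, j}  B2 = {a, b, e}  B3 = {a, b, f}  B4 = {a, f, g}  B5 = {a, g, i}  B6 = {a, h, i}  B7 = {a, c, h}  B8 = {a, c, d}
Tree: B1–B2, B2–B3, B3–B4, B4–B5, B5–B6, B6–B7, B7–B8

Each bag holds 3 vertices, so the decomposition has width 2, which upper-bounds the treewidth. The edges a–j–e–b–f–g–i–h–c–d–a form a cycle, so G is not a tree and its treewidth is at least 2. Hence tw(G) = 2 exactly.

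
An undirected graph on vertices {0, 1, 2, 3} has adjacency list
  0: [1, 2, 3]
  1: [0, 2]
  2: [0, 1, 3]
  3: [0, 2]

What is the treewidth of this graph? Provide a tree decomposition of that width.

Every bag has size at most 3, so the width is 3 − 1 = 2 and tw(G) ≤ 2. Conversely, {0, 1, 2} is a clique of size 3, and the vertices of any clique must share a bag in every tree decomposition; so some bag has ≥ 3 vertices and tw(G) ≥ 2. Hence tw(G) = 2 exactly.

Treewidth 2.
One such decomposition:
Bags: B1 = {0, 1, 2}  B2 = {0, 2, 3}
Tree: B1–B2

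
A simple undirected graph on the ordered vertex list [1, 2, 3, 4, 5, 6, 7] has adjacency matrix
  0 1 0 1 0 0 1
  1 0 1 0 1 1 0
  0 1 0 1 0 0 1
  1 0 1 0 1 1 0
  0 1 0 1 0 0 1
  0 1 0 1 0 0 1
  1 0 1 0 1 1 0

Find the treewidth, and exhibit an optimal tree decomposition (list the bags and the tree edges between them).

Treewidth 3.
One optimal decomposition is:
Bags: B1 = {1, 2, 4, 7}  B2 = {2, 4, 6, 7}  B3 = {2, 3, 4, 7}  B4 = {2, 4, 5, 7}
Tree: B1–B2, B2–B3, B3–B4

The largest bag has 4 vertices, giving width 3; this decomposition certifies tw(G) ≤ 3. For the lower bound: the 4 vertex sets {1,7}, {2,6}, {4}, {3} are disjoint, each induces a connected subgraph, and every pair is joined by at least one edge of G. Contracting each set to a single vertex therefore yields K_{4} as a minor, and since treewidth is minor-monotone, tw(G) ≥ tw(K_{4}) = 3. Therefore the treewidth is 3.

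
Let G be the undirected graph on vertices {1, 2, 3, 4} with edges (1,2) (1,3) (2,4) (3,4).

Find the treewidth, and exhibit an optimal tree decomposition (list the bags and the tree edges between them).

Each bag holds 3 vertices, so the decomposition has width 2, which upper-bounds the treewidth. Since 2–4–3–1–2 is a cycle in G, G is not acyclic. Forests are exactly the graphs of treewidth ≤ 1, so tw(G) ≥ 2. Therefore the treewidth is 2.

Treewidth 2.
Bags: B1 = {2, 3, 4}  B2 = {1, 2, 3}
Tree: B1–B2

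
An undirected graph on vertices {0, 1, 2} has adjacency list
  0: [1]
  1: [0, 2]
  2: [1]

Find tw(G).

A width-1 tree decomposition is:
Bags: B1 = {1, 2}  B2 = {0, 1}
Tree: B1–B2
Every bag has size at most 2, so the width is 2 − 1 = 1 and tw(G) ≤ 1. G has an edge, so its treewidth is at least 1. Combining the bounds, tw(G) = 1.

1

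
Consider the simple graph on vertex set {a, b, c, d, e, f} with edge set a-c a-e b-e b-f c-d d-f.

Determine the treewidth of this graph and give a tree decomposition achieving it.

The largest bag has 3 vertices, giving width 2; this decomposition certifies tw(G) ≤ 2. The edges e–a–c–d–f–b–e form a cycle, so G is not a tree and its treewidth is at least 2. Combining the bounds, tw(G) = 2.

Treewidth 2.
One optimal decomposition is:
Bags: B1 = {a, c, e}  B2 = {c, d, e}  B3 = {d, e, f}  B4 = {b, e, f}
Tree: B1–B2, B2–B3, B3–B4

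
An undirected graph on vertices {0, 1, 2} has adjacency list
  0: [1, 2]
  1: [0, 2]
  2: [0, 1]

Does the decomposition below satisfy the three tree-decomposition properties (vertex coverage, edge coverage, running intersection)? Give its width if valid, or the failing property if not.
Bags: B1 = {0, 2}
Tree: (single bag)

No — vertex 1 appears in no bag.

A tree decomposition must satisfy three properties: every vertex lies in some bag; for every edge, both endpoints lie together in some bag; and for every vertex, the bags containing it form a connected subtree. Here vertex 1 appears in no bag, so the decomposition is invalid.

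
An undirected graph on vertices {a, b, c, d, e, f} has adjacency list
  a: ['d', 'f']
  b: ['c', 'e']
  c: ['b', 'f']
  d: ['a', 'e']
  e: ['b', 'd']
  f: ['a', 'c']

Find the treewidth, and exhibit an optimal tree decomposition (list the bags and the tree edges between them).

Each bag holds 3 vertices, so the decomposition has width 2, which upper-bounds the treewidth. For the lower bound, G contains the cycle f–a–d–e–b–c–f, so G is not a forest; only forests have treewidth ≤ 1, hence tw(G) ≥ 2. Combining the bounds, tw(G) = 2.

Treewidth 2.
One such decomposition:
Bags: B1 = {a, d, f}  B2 = {d, e, f}  B3 = {b, e, f}  B4 = {b, c, f}
Tree: B1–B2, B2–B3, B3–B4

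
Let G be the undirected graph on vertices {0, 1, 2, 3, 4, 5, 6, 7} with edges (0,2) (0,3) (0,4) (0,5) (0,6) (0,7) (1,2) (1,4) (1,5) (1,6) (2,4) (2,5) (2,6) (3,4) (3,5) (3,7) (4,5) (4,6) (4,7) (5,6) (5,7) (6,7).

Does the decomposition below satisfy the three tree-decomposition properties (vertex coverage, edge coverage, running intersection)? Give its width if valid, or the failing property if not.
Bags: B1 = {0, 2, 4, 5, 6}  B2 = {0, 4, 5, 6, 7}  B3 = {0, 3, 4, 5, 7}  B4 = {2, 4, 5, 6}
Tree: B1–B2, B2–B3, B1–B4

No — vertex 1 appears in no bag.

A tree decomposition must satisfy three properties: every vertex lies in some bag; for every edge, both endpoints lie together in some bag; and for every vertex, the bags containing it form a connected subtree. Here vertex 1 appears in no bag, so the decomposition is invalid.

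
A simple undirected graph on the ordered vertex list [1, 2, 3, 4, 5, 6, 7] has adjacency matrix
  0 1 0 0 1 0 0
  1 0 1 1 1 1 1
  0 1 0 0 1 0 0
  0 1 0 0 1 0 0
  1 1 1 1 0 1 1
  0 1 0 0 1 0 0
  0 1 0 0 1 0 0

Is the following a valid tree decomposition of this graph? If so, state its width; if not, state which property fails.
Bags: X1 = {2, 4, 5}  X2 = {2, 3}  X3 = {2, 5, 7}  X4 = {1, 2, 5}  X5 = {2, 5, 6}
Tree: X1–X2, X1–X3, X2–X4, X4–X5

No — edge (5,3) lies in no bag.

A tree decomposition must satisfy three properties: every vertex lies in some bag; for every edge, both endpoints lie together in some bag; and for every vertex, the bags containing it form a connected subtree. Here edge (5,3) lies in no bag, so the decomposition is invalid.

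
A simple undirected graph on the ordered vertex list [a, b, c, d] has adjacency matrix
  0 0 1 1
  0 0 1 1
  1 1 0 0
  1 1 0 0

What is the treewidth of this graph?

A width-2 tree decomposition is:
Bags: B1 = {a, b, c}  B2 = {a, b, d}
Tree: B1–B2
Every bag has size at most 3, so the width is 3 − 1 = 2 and tw(G) ≤ 2. The edges b–c–a–d–b form a cycle, so G is not a tree and its treewidth is at least 2. Therefore the treewidth is 2.

2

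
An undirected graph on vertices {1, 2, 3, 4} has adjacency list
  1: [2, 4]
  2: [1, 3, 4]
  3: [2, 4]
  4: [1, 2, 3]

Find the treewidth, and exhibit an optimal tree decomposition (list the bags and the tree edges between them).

The largest bag has 3 vertices, giving width 2; this decomposition certifies tw(G) ≤ 2. For the lower bound, the 3 vertices {1, 2, 4} are pairwise adjacent, and any tree decomposition puts a clique entirely inside one bag — forcing width ≥ 2. Therefore the treewidth is 2.

Treewidth 2.
One optimal decomposition is:
Bags: B1 = {2, 3, 4}  B2 = {1, 2, 4}
Tree: B1–B2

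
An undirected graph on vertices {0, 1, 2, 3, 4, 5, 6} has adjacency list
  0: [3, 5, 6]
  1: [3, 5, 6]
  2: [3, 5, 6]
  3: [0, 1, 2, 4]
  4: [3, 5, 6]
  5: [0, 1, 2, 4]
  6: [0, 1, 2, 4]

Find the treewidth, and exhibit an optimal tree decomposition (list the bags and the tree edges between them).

Treewidth 3.
Bags: B1 = {0, 3, 5, 6}  B2 = {3, 4, 5, 6}  B3 = {2, 3, 5, 6}  B4 = {1, 3, 5, 6}
Tree: B1–B2, B2–B3, B3–B4

Every bag has size at most 4, so the width is 4 − 1 = 3 and tw(G) ≤ 3. For the lower bound: the 4 vertex sets {0,5}, {4,6}, {3}, {2} are disjoint, each induces a connected subgraph, and every pair is joined by at least one edge of G. Contracting each set to a single vertex therefore yields K_{4} as a minor, and since treewidth is minor-monotone, tw(G) ≥ tw(K_{4}) = 3. Combining the bounds, tw(G) = 3.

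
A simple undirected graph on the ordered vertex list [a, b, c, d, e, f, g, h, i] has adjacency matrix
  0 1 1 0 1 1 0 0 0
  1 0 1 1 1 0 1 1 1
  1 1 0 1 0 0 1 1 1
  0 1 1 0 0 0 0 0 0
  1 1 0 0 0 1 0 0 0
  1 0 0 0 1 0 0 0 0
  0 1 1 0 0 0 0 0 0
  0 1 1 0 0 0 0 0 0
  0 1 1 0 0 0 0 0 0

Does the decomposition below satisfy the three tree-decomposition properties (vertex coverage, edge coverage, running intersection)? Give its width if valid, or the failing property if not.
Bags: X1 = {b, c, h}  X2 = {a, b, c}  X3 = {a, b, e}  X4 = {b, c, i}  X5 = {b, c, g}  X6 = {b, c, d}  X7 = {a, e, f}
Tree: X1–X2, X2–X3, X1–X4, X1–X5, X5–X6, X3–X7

Every vertex of G appears in some bag (union = {a, b, c, d, e, f, g, h, i}); every edge is covered by a bag; and for each vertex v the set of bags containing v is connected in the bag tree. The decomposition is therefore valid. The largest bag has 3 vertices, so the width is 2.

Yes; width 2.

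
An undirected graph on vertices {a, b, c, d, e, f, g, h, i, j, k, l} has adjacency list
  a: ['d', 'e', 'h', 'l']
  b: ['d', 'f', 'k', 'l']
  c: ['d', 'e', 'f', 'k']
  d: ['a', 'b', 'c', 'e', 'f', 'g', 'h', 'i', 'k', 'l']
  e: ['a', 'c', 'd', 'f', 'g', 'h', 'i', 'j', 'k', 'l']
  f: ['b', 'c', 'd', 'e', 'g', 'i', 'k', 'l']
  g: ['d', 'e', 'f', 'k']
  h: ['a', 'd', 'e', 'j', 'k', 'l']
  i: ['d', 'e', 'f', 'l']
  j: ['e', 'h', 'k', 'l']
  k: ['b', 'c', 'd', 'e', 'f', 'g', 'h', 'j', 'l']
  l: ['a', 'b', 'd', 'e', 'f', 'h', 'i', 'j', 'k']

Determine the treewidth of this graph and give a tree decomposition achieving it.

Every bag has size at most 5, so the width is 5 − 1 = 4 and tw(G) ≤ 4. On the other hand G contains the 5-clique {a, d, e, h, l}. A clique must lie in a single bag of any decomposition, so no decomposition can have width below 4. Therefore the treewidth is 4.

Treewidth 4.
One such decomposition:
Bags: B1 = {d, e, f, k, l}  B2 = {b, d, f, k, l}  B3 = {d, e, h, k, l}  B4 = {d, e, f, g, k}  B5 = {d, e, f, i, l}  B6 = {c, d, e, f, k}  B7 = {a, d, e, h, l}  B8 = {e, h, j, k, l}
Tree: B1–B2, B1–B3, B1–B4, B1–B5, B4–B6, B3–B7, B3–B8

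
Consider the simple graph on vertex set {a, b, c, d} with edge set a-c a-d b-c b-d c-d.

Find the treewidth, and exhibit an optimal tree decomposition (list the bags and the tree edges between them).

Treewidth 2.
Bags: B1 = {b, c, d}  B2 = {a, c, d}
Tree: B1–B2

Each bag holds 3 vertices, so the decomposition has width 2, which upper-bounds the treewidth. On the other hand G contains the 3-clique {a, c, d}. A clique must lie in a single bag of any decomposition, so no decomposition can have width below 2. Therefore the treewidth is 2.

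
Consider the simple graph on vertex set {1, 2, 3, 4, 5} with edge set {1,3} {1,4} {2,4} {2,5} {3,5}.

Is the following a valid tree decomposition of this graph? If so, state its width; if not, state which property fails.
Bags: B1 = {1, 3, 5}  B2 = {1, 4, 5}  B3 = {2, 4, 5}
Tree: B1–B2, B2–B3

Every vertex of G appears in some bag (union = {1, 2, 3, 4, 5}); every edge is covered by a bag; and for each vertex v the set of bags containing v is connected in the bag tree. The decomposition is therefore valid. The largest bag has 3 vertices, so the width is 2.

Yes; width 2.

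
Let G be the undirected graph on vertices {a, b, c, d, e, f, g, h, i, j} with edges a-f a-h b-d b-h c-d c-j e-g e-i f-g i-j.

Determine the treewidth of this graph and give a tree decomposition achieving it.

The largest bag has 3 vertices, giving width 2; this decomposition certifies tw(G) ≤ 2. For the lower bound, G contains the cycle g–f–a–h–b–d–c–j–i–e–g, so G is not a forest; only forests have treewidth ≤ 1, hence tw(G) ≥ 2. Combining the bounds, tw(G) = 2.

Treewidth 2.
Bags: B1 = {a, f, g}  B2 = {a, g, h}  B3 = {b, g, h}  B4 = {b, d, g}  B5 = {c, d, g}  B6 = {c, g, j}  B7 = {g, i, j}  B8 = {e, g, i}
Tree: B1–B2, B2–B3, B3–B4, B4–B5, B5–B6, B6–B7, B7–B8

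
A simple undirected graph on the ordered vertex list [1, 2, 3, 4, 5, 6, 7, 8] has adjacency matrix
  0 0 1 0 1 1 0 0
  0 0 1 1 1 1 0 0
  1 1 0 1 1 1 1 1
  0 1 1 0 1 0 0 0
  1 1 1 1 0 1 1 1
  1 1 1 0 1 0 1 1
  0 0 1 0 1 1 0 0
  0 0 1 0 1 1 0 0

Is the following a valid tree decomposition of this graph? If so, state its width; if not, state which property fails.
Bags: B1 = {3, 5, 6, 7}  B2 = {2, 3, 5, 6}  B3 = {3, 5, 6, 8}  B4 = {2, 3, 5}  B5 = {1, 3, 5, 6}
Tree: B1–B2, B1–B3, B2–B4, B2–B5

No — vertex 4 appears in no bag.

A tree decomposition must satisfy three properties: every vertex lies in some bag; for every edge, both endpoints lie together in some bag; and for every vertex, the bags containing it form a connected subtree. Here vertex 4 appears in no bag, so the decomposition is invalid.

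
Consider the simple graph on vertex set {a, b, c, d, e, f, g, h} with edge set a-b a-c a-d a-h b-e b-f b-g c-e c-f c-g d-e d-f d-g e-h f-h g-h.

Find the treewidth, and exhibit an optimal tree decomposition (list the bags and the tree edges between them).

Each bag holds 5 vertices, so the decomposition has width 4, which upper-bounds the treewidth. For the lower bound: the 5 vertex sets {b,e}, {d,f}, {g,h}, {c}, {a} are disjoint, each induces a connected subgraph, and every pair is joined by at least one edge of G. Contracting each set to a single vertex therefore yields K_{5} as a minor, and since treewidth is minor-monotone, tw(G) ≥ tw(K_{5}) = 4. Combining the bounds, tw(G) = 4.

Treewidth 4.
One optimal decomposition is:
Bags: B1 = {b, c, d, e, h}  B2 = {b, c, d, f, h}  B3 = {b, c, d, g, h}  B4 = {a, b, c, d, h}
Tree: B1–B2, B2–B3, B3–B4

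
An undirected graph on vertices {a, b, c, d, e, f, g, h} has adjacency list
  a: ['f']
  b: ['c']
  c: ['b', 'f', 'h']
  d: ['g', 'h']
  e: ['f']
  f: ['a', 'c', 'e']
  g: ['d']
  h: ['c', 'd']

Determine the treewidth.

1

A width-1 tree decomposition is:
Bags: B1 = {a, f}  B2 = {c, f}  B3 = {c, h}  B4 = {b, c}  B5 = {e, f}  B6 = {d, h}  B7 = {d, g}
Tree: B1–B2, B2–B3, B3–B4, B2–B5, B3–B6, B6–B7
The largest bag has 2 vertices, giving width 1; this decomposition certifies tw(G) ≤ 1. Since G has at least one edge (e.g. f–a), it is not an edgeless graph, so tw(G) ≥ 1. Combining the bounds, tw(G) = 1.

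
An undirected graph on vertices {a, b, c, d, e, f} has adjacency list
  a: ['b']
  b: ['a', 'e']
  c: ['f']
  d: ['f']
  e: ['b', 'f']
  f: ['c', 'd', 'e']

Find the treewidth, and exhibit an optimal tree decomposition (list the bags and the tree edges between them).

The largest bag has 2 vertices, giving width 1; this decomposition certifies tw(G) ≤ 1. G has an edge, so its treewidth is at least 1. The upper and lower bounds meet at 1, so that is the treewidth.

Treewidth 1.
Bags: B1 = {b, e}  B2 = {e, f}  B3 = {d, f}  B4 = {c, f}  B5 = {a, b}
Tree: B1–B2, B2–B3, B3–B4, B1–B5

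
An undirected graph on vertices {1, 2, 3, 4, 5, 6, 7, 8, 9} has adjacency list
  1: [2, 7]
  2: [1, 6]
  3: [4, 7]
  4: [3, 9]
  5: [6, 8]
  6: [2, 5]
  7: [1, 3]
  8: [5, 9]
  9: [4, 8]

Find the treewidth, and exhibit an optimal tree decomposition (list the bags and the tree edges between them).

Every bag has size at most 3, so the width is 3 − 1 = 2 and tw(G) ≤ 2. The edges 7–1–2–6–5–8–9–4–3–7 form a cycle, so G is not a tree and its treewidth is at least 2. Combining the bounds, tw(G) = 2.

Treewidth 2.
Bags: B1 = {1, 2, 7}  B2 = {2, 6, 7}  B3 = {5, 6, 7}  B4 = {5, 7, 8}  B5 = {7, 8, 9}  B6 = {4, 7, 9}  B7 = {3, 4, 7}
Tree: B1–B2, B2–B3, B3–B4, B4–B5, B5–B6, B6–B7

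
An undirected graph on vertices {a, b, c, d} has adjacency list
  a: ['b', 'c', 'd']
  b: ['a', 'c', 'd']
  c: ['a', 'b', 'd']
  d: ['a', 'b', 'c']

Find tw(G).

3

A width-3 tree decomposition is:
Bags: B1 = {a, b, c, d}
Tree: (single bag)
A single bag containing all 4 vertices is trivially a valid decomposition of width 3. Conversely, {a, b, c, d} is a clique of size 4, and the vertices of any clique must share a bag in every tree decomposition; so some bag has ≥ 4 vertices and tw(G) ≥ 3. Combining the bounds, tw(G) = 3.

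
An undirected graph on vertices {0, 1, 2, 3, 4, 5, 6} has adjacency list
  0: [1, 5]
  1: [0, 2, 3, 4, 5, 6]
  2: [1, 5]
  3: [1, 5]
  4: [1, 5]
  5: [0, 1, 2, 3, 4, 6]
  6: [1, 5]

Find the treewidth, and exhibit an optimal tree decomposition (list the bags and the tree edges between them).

The largest bag has 3 vertices, giving width 2; this decomposition certifies tw(G) ≤ 2. Conversely, {0, 1, 5} is a clique of size 3, and the vertices of any clique must share a bag in every tree decomposition; so some bag has ≥ 3 vertices and tw(G) ≥ 2. Therefore the treewidth is 2.

Treewidth 2.
One optimal decomposition is:
Bags: B1 = {0, 1, 5}  B2 = {1, 3, 5}  B3 = {1, 2, 5}  B4 = {1, 5, 6}  B5 = {1, 4, 5}
Tree: B1–B2, B1–B3, B3–B4, B1–B5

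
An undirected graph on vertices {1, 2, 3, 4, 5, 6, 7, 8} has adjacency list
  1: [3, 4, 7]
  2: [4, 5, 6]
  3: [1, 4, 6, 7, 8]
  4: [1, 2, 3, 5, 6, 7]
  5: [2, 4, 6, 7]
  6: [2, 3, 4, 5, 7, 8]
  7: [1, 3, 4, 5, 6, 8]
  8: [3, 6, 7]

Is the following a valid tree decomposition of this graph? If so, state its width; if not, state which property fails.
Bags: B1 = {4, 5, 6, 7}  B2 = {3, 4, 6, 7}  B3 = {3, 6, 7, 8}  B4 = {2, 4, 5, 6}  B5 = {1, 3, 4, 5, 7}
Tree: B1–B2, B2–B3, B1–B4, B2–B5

A tree decomposition must satisfy three properties: every vertex lies in some bag; for every edge, both endpoints lie together in some bag; and for every vertex, the bags containing it form a connected subtree. Here bags containing vertex 5 are not connected in the tree, so the decomposition is invalid.

No — bags containing vertex 5 are not connected in the tree.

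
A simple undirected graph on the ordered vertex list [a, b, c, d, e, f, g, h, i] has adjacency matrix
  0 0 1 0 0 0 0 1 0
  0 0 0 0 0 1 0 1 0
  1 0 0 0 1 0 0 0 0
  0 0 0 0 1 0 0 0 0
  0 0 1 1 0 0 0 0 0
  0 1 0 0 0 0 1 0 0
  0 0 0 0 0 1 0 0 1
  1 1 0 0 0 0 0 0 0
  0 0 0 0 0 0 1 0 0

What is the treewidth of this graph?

A width-1 tree decomposition is:
Bags: B1 = {d, e}  B2 = {c, e}  B3 = {a, c}  B4 = {a, h}  B5 = {b, h}  B6 = {b, f}  B7 = {f, g}  B8 = {g, i}
Tree: B1–B2, B2–B3, B3–B4, B4–B5, B5–B6, B6–B7, B7–B8
The largest bag has 2 vertices, giving width 1; this decomposition certifies tw(G) ≤ 1. Since G has at least one edge (e.g. d–e), it is not an edgeless graph, so tw(G) ≥ 1. Combining the bounds, tw(G) = 1.

1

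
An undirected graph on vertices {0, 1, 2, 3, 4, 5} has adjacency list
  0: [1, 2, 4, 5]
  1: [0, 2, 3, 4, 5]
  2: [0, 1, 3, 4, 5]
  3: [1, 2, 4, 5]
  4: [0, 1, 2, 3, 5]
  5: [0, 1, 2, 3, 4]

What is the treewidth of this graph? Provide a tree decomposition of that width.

The largest bag has 5 vertices, giving width 4; this decomposition certifies tw(G) ≤ 4. Conversely, {0, 1, 2, 4, 5} is a clique of size 5, and the vertices of any clique must share a bag in every tree decomposition; so some bag has ≥ 5 vertices and tw(G) ≥ 4. Therefore the treewidth is 4.

Treewidth 4.
One optimal decomposition is:
Bags: B1 = {1, 2, 3, 4, 5}  B2 = {0, 1, 2, 4, 5}
Tree: B1–B2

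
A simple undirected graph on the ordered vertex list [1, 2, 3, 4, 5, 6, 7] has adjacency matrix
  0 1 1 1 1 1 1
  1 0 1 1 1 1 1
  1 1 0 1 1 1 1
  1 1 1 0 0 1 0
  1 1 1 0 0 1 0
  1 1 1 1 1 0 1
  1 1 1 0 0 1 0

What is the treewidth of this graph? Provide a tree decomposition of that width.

Each bag holds 5 vertices, so the decomposition has width 4, which upper-bounds the treewidth. On the other hand G contains the 5-clique {1, 2, 3, 4, 6}. A clique must lie in a single bag of any decomposition, so no decomposition can have width below 4. Hence tw(G) = 4 exactly.

Treewidth 4.
Bags: B1 = {1, 2, 3, 5, 6}  B2 = {1, 2, 3, 6, 7}  B3 = {1, 2, 3, 4, 6}
Tree: B1–B2, B2–B3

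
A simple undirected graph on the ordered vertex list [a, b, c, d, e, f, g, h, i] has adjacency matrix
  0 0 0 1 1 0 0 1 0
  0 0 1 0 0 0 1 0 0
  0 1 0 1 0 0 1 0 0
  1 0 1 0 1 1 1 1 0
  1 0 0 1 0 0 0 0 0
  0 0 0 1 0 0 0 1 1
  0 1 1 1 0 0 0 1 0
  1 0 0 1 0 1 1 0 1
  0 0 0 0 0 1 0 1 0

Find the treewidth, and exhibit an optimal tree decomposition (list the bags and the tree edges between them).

Each bag holds 3 vertices, so the decomposition has width 2, which upper-bounds the treewidth. Conversely, {a, d, e} is a clique of size 3, and the vertices of any clique must share a bag in every tree decomposition; so some bag has ≥ 3 vertices and tw(G) ≥ 2. Therefore the treewidth is 2.

Treewidth 2.
Bags: B1 = {d, g, h}  B2 = {a, d, h}  B3 = {d, f, h}  B4 = {f, h, i}  B5 = {a, d, e}  B6 = {c, d, g}  B7 = {b, c, g}
Tree: B1–B2, B1–B3, B3–B4, B2–B5, B1–B6, B6–B7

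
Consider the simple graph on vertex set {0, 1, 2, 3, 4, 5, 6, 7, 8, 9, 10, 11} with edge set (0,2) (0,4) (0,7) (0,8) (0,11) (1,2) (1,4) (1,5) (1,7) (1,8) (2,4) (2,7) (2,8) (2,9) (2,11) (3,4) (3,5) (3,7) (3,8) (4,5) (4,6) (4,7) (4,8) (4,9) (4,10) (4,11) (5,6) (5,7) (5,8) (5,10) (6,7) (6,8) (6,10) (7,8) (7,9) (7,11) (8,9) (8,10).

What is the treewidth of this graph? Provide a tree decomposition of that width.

Each bag holds 5 vertices, so the decomposition has width 4, which upper-bounds the treewidth. Conversely, {4, 5, 6, 8, 10} is a clique of size 5, and the vertices of any clique must share a bag in every tree decomposition; so some bag has ≥ 5 vertices and tw(G) ≥ 4. The upper and lower bounds meet at 4, so that is the treewidth.

Treewidth 4.
One such decomposition:
Bags: B1 = {1, 4, 5, 7, 8}  B2 = {1, 2, 4, 7, 8}  B3 = {4, 5, 6, 7, 8}  B4 = {4, 5, 6, 8, 10}  B5 = {3, 4, 5, 7, 8}  B6 = {0, 2, 4, 7, 8}  B7 = {0, 2, 4, 7, 11}  B8 = {2, 4, 7, 8, 9}
Tree: B1–B2, B1–B3, B3–B4, B1–B5, B2–B6, B6–B7, B6–B8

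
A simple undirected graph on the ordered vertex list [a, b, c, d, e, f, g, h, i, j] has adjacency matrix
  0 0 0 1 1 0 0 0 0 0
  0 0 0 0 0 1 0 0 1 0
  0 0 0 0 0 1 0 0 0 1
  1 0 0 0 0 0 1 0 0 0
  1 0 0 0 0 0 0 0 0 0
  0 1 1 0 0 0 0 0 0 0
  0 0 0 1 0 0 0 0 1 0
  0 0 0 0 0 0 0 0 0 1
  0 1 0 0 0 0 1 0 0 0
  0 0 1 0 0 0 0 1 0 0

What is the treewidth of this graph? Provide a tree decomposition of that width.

Treewidth 1.
One such decomposition:
Bags: B1 = {h, j}  B2 = {c, j}  B3 = {c, f}  B4 = {b, f}  B5 = {b, i}  B6 = {g, i}  B7 = {d, g}  B8 = {a, d}  B9 = {a, e}
Tree: B1–B2, B2–B3, B3–B4, B4–B5, B5–B6, B6–B7, B7–B8, B8–B9

The largest bag has 2 vertices, giving width 1; this decomposition certifies tw(G) ≤ 1. Since G has at least one edge (e.g. h–j), it is not an edgeless graph, so tw(G) ≥ 1. Hence tw(G) = 1 exactly.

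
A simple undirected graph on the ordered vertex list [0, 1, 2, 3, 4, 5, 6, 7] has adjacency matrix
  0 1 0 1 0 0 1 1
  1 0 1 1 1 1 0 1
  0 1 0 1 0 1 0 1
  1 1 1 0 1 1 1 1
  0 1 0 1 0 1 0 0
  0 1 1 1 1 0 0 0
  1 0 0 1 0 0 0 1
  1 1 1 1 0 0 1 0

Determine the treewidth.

3

A width-3 tree decomposition is:
Bags: B1 = {0, 3, 6, 7}  B2 = {0, 1, 3, 7}  B3 = {1, 2, 3, 7}  B4 = {1, 2, 3, 5}  B5 = {1, 3, 4, 5}
Tree: B1–B2, B2–B3, B3–B4, B4–B5
Each bag holds 4 vertices, so the decomposition has width 3, which upper-bounds the treewidth. For the lower bound, the 4 vertices {0, 1, 3, 7} are pairwise adjacent, and any tree decomposition puts a clique entirely inside one bag — forcing width ≥ 3. Therefore the treewidth is 3.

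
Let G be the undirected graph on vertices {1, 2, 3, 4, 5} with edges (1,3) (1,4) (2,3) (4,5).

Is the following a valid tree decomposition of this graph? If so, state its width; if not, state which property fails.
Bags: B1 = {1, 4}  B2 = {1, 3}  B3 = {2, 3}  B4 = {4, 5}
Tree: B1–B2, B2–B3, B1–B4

Vertex coverage: the bags together contain {1, 2, 3, 4, 5}, the full vertex set. Edge coverage: each edge of G has both endpoints in at least one bag. Running intersection: for every vertex, the bags containing it form a connected subtree. All three properties hold, so this is a valid tree decomposition of width max|bag| − 1 = 1, and hence tw(G) ≤ 1.

Yes; width 1.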